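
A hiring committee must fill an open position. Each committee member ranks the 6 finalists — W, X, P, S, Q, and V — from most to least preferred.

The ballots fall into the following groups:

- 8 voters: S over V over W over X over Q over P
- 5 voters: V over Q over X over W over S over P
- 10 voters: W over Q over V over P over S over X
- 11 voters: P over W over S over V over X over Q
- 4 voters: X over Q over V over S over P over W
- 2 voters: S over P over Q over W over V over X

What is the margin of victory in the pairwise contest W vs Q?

18

Ballots ranking W above Q: 8+10+11 = 29.
Ballots ranking Q above W: 5+4+2 = 11.
W wins 29–11, a margin of 18.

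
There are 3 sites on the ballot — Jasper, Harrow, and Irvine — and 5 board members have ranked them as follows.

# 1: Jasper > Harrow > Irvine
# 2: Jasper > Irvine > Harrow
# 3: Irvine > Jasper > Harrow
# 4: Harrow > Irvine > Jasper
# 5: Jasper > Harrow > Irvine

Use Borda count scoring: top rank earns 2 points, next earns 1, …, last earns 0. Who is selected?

Jasper

Borda scores:
  Jasper: 2 + 2 + 1 + 0 + 2 = 7
  Harrow: 1 + 0 + 0 + 2 + 1 = 4
  Irvine: 0 + 1 + 2 + 1 + 0 = 4
Jasper has the highest total.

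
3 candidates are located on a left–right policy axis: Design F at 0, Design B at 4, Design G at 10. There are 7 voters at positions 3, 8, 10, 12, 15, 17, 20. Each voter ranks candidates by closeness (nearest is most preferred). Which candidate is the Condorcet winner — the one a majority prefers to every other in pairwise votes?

With single-peaked preferences on a line, the Condorcet winner is the candidate closest to the median voter.
The median voter (position 12) is closest to Design G at 10.
Check: Design G vs Design B — voters closer to Design G: 6 of 7.

Design G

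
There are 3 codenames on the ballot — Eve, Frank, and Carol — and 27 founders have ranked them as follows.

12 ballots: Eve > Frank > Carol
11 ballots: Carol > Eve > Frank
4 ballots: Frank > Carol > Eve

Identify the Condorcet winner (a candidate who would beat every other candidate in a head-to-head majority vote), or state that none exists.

Head-to-head results (27 voters total):
Eve vs Frank: Eve wins 23–4.
Eve vs Carol: Carol wins 15–12.
Frank vs Carol: Frank wins 16–11.
No candidate beats all others: Eve beats Frank beats Carol beats Eve, a majority cycle.

There is no Condorcet winner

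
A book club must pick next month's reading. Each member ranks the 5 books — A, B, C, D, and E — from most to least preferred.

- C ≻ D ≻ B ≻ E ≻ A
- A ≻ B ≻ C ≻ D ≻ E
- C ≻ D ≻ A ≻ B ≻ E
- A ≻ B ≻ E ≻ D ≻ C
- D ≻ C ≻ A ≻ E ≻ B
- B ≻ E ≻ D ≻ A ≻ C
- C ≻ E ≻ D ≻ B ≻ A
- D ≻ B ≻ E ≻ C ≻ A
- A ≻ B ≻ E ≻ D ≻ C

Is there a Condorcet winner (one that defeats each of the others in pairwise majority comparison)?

Head-to-head results (9 voters total):
A vs B: A wins 5–4.
A vs C: C wins 5–4.
A vs D: D wins 6–3.
A vs E: A wins 5–4.
B vs C: B wins 5–4.
B vs D: D wins 5–4.
B vs E: B wins 7–2.
C vs D: D wins 5–4.
C vs E: C wins 5–4.
D vs E: D wins 5–4.
D beats each rival — A (6–3), B (5–4), C (5–4), E (5–4) — so D is the Condorcet winner.

Yes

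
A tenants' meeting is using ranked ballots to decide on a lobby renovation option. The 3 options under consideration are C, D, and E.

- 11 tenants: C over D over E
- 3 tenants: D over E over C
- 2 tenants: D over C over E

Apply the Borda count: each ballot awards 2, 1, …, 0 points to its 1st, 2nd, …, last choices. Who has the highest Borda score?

Borda scores:
  C: 11·2 + 3·0 + 2·1 = 24
  D: 11·1 + 3·2 + 2·2 = 21
  E: 11·0 + 3·1 + 2·0 = 3
C has the highest total.

C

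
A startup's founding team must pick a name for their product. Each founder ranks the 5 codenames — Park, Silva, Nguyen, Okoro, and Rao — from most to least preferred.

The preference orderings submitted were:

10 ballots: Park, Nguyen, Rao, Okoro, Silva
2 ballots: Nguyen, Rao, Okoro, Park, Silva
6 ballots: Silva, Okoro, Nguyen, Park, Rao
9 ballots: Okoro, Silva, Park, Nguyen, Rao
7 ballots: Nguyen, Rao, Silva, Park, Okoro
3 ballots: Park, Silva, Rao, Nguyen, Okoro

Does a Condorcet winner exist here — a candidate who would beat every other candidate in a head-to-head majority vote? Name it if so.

There is no Condorcet winner

Head-to-head results (37 voters total):
Park vs Silva: Silva wins 22–15.
Park vs Nguyen: Park wins 22–15.
Park vs Okoro: Park wins 20–17.
Park vs Rao: Park wins 28–9.
Silva vs Nguyen: Nguyen wins 19–18.
Silva vs Okoro: Okoro wins 21–16.
Silva vs Rao: Rao wins 19–18.
Nguyen vs Okoro: Nguyen wins 22–15.
Nguyen vs Rao: Nguyen wins 34–3.
Okoro vs Rao: Rao wins 22–15.
No candidate beats all others: Park beats Nguyen beats Silva beats Park, a majority cycle.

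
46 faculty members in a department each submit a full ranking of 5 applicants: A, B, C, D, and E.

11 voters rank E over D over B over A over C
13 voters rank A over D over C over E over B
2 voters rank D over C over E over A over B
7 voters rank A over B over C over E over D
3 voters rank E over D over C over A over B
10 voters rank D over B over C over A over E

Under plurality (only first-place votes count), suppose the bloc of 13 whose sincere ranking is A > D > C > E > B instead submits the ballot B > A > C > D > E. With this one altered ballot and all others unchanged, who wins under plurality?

First-place totals with the altered ballot: A 7, B 13, C 0, D 12, E 14.
The switch changes the winner from A to E.

E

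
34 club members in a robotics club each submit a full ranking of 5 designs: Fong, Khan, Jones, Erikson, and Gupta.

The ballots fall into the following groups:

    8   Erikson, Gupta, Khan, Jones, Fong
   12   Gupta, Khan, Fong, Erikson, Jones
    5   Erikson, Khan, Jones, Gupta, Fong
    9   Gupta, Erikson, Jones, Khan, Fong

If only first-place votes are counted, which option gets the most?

First-place vote totals:
  Fong: 0
  Khan: 0
  Jones: 0
  Erikson: 13
  Gupta: 21
Gupta has the most first-place votes.

Gupta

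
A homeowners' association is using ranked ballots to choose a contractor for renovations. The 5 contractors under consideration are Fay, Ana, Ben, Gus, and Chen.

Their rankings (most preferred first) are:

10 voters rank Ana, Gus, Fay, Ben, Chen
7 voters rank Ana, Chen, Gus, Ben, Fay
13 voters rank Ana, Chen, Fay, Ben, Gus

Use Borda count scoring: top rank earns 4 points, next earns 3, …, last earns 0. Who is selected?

Borda scores:
  Fay: 10·2 + 7·0 + 13·2 = 46
  Ana: 10·4 + 7·4 + 13·4 = 120
  Ben: 10·1 + 7·1 + 13·1 = 30
  Gus: 10·3 + 7·2 + 13·0 = 44
  Chen: 10·0 + 7·3 + 13·3 = 60
Ana has the highest total.

Ana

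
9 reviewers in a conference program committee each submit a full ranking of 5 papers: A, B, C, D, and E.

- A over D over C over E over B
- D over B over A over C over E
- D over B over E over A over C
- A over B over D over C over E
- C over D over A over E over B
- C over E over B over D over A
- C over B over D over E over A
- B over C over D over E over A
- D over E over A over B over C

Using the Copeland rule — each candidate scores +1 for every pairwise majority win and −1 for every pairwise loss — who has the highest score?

Pairwise results:
  A vs B: B wins 5–4.
  A vs C: A wins 5–4.
  A vs D: D wins 7–2.
  A vs E: E wins 5–4.
  B vs C: B wins 5–4.
  B vs D: D wins 5–4.
  B vs E: B wins 5–4.
  C vs D: D wins 5–4.
  C vs E: C wins 7–2.
  D vs E: D wins 8–1.
Copeland scores (wins − losses):
  A: 1 − 3 = -2
  B: 3 − 1 = 2
  C: 1 − 3 = -2
  D: 4 − 0 = 4
  E: 1 − 3 = -2
D has the best Copeland score.

D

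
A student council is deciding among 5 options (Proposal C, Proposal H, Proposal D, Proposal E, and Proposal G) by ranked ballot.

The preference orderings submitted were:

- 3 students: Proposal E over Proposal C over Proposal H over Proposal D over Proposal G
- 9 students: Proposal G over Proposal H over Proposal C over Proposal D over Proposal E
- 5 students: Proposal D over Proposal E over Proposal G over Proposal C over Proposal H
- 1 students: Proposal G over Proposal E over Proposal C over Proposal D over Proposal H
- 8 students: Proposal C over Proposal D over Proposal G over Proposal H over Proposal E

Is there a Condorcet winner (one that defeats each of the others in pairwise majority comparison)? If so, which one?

Head-to-head results (26 voters total):
Proposal C vs Proposal H: Proposal C wins 17–9.
Proposal C vs Proposal D: Proposal C wins 21–5.
Proposal C vs Proposal E: Proposal C wins 17–9.
Proposal C vs Proposal G: Proposal G wins 15–11.
Proposal H vs Proposal D: Proposal D wins 14–12.
Proposal H vs Proposal E: Proposal H wins 17–9.
Proposal H vs Proposal G: Proposal G wins 23–3.
Proposal D vs Proposal E: Proposal D wins 22–4.
Proposal D vs Proposal G: Proposal D wins 16–10.
Proposal E vs Proposal G: Proposal G wins 18–8.
No candidate beats all others: Proposal C beats Proposal D beats Proposal G beats Proposal C, a majority cycle.

There is no Condorcet winner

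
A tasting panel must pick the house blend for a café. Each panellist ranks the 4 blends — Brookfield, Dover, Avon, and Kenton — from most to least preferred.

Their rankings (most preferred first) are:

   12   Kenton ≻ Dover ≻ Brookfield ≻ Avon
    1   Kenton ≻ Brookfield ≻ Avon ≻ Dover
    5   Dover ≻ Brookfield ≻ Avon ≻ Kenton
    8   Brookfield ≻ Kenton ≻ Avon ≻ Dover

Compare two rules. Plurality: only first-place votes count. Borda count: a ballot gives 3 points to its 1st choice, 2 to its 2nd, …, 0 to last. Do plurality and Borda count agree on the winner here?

Plurality first-place counts: Brookfield 8, Dover 5, Avon 0, Kenton 13 → Kenton.
Borda totals: Brookfield 48, Dover 39, Avon 14, Kenton 55 → Kenton.
The two rules agree on Kenton.

Yes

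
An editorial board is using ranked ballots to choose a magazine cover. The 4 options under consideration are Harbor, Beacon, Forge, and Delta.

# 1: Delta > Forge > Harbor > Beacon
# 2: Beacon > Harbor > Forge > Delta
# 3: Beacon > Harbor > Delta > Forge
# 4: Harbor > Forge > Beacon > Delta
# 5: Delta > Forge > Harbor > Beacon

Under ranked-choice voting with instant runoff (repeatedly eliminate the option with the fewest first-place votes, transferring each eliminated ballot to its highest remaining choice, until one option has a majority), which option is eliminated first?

Forge

Round 1: Beacon 2, Delta 2, Harbor 1, Forge 0. Forge has the fewest and is eliminated.
Round 2: Beacon 2, Delta 2, Harbor 1. Harbor has the fewest and is eliminated.
Round 3: Beacon 3, Delta 2. Beacon has a majority.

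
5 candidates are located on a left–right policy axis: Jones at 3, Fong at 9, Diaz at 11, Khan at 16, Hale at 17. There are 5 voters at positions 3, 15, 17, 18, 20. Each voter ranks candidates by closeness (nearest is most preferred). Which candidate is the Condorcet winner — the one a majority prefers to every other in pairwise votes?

Hale

With single-peaked preferences on a line, the Condorcet winner is the candidate closest to the median voter.
The median voter (position 17) is closest to Hale at 17.
Check: Hale vs Diaz — voters closer to Hale: 4 of 5.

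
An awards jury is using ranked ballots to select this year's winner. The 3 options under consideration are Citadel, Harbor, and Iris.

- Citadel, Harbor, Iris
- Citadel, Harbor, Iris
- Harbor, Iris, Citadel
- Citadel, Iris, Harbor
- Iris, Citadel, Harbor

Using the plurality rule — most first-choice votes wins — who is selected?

First-place vote totals:
  Citadel: 3
  Harbor: 1
  Iris: 1
Citadel has the most first-place votes.

Citadel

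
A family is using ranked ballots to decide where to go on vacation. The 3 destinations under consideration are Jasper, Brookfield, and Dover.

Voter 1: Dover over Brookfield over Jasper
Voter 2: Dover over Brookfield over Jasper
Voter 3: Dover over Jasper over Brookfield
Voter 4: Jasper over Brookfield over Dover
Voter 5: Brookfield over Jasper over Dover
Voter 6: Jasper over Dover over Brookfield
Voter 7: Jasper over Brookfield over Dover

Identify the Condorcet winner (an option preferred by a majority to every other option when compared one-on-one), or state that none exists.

Head-to-head results (7 voters total):
Jasper vs Brookfield: Jasper wins 4–3.
Jasper vs Dover: Jasper wins 4–3.
Brookfield vs Dover: Dover wins 4–3.
Jasper beats each rival — Brookfield (4–3), Dover (4–3) — so Jasper is the Condorcet winner.

Jasper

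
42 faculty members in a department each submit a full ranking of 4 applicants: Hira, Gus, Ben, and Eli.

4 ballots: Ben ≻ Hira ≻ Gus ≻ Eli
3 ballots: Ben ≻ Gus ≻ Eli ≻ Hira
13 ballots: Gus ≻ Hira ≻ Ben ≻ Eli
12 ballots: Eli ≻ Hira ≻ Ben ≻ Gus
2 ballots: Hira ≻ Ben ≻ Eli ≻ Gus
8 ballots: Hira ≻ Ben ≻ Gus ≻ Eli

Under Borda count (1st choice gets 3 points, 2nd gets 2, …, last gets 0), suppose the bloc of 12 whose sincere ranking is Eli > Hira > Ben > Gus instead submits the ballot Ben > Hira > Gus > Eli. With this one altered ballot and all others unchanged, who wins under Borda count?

Ben

Borda totals with the altered ballot: Hira 88, Gus 69, Ben 90, Eli 5.
The switch changes the winner from Hira to Ben.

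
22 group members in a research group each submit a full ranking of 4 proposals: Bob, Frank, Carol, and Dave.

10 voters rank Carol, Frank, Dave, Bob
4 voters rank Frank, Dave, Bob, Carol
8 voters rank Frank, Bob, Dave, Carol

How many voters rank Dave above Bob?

14

Ballots ranking Dave above Bob: 10+4 = 14.
Ballots ranking Bob above Dave: 8.
So 14 of 22 voters prefer Dave to Bob.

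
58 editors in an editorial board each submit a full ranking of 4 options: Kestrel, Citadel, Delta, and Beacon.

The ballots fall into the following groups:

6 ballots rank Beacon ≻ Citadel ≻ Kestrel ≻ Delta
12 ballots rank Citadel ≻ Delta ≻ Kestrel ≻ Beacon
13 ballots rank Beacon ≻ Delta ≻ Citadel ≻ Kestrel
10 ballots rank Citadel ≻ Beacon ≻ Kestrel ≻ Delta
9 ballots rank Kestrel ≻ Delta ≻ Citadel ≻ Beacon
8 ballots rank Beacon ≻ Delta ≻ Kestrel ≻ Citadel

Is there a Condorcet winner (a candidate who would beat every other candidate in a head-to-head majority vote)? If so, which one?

No Condorcet winner

Head-to-head results (58 voters total):
Kestrel vs Citadel: Citadel wins 41–17.
Kestrel vs Delta: Delta wins 33–25.
Kestrel vs Beacon: Beacon wins 37–21.
Citadel vs Delta: Delta wins 30–28.
Citadel vs Beacon: Citadel wins 31–27.
Delta vs Beacon: Beacon wins 37–21.
No candidate beats all others: Citadel beats Beacon beats Delta beats Citadel, a majority cycle.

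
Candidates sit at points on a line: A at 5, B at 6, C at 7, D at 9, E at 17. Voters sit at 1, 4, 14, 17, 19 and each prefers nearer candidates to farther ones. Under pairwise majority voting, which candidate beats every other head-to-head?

With single-peaked preferences on a line, the Condorcet winner is the candidate closest to the median voter.
The median voter (position 14) is closest to E at 17.
Check: E vs A — voters closer to E: 3 of 5.

E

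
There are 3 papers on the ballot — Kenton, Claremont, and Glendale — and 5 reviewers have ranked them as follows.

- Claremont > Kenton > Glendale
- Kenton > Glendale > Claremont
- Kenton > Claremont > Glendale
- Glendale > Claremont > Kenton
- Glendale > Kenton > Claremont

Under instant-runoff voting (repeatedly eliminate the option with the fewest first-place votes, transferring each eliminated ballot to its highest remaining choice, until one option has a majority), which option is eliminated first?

Claremont

Round 1: Kenton 2, Glendale 2, Claremont 1. Claremont has the fewest and is eliminated.
Round 2: Kenton 3, Glendale 2. Kenton has a majority.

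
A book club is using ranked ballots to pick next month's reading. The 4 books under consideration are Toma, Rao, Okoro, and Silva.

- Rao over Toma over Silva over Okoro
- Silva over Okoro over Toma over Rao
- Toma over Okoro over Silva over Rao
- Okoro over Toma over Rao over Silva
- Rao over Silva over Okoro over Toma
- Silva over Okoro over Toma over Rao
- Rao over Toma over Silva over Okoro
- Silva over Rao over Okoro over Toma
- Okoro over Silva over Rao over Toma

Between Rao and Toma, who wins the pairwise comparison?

Rao

Ballots ranking Rao above Toma: 5.
Ballots ranking Toma above Rao: 4.
Rao wins the head-to-head, 5–4.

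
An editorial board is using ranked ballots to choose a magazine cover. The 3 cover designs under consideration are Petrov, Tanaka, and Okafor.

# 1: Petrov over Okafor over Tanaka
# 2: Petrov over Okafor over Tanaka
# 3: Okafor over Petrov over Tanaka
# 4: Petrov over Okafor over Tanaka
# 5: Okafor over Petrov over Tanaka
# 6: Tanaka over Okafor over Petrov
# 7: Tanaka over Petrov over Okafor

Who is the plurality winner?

First-place vote totals:
  Petrov: 3
  Tanaka: 2
  Okafor: 2
Petrov has the most first-place votes.

Petrov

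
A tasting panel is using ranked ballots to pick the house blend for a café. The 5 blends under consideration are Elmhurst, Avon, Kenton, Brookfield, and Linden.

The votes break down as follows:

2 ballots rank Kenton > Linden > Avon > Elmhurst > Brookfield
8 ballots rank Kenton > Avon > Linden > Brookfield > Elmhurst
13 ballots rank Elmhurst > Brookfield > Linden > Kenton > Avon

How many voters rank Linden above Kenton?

Ballots ranking Linden above Kenton: 13.
Ballots ranking Kenton above Linden: 2+8 = 10.
So 13 of 23 voters prefer Linden to Kenton.

13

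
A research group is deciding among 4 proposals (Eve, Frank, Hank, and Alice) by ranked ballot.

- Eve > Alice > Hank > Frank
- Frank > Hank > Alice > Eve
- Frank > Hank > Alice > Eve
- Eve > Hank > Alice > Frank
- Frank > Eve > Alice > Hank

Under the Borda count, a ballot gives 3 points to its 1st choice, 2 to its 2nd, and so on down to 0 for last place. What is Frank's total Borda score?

Borda scores:
  Eve: 3 + 0 + 0 + 3 + 2 = 8
  Frank: 0 + 3 + 3 + 0 + 3 = 9
  Hank: 1 + 2 + 2 + 2 + 0 = 7
  Alice: 2 + 1 + 1 + 1 + 1 = 6

9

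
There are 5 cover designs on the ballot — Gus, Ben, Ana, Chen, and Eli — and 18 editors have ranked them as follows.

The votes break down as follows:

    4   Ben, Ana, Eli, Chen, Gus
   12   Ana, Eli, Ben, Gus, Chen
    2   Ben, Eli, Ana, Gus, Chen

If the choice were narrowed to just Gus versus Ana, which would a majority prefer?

Ana

Ballots ranking Gus above Ana: 0.
Ballots ranking Ana above Gus: 4+12+2 = 18.
Ana wins the head-to-head, 18–0.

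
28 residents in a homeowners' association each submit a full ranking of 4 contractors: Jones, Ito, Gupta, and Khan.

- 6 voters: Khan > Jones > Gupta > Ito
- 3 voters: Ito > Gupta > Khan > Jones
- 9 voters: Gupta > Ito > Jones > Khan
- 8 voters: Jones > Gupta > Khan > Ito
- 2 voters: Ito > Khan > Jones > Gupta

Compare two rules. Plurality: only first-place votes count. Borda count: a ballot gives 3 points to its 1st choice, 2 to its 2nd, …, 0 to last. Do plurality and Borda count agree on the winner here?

Yes

Plurality first-place counts: Jones 8, Ito 5, Gupta 9, Khan 6 → Gupta.
Borda totals: Jones 47, Ito 33, Gupta 55, Khan 33 → Gupta.
The two rules agree on Gupta.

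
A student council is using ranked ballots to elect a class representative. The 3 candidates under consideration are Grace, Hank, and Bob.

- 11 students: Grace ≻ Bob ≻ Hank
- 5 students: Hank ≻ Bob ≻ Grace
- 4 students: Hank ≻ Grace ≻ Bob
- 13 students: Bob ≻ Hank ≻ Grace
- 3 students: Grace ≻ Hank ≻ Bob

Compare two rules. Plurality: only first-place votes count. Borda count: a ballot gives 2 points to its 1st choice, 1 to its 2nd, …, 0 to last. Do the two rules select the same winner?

Plurality first-place counts: Grace 14, Hank 9, Bob 13 → Grace.
Borda totals: Grace 32, Hank 34, Bob 42 → Bob.
The two rules disagree: plurality picks Grace, Borda picks Bob.

No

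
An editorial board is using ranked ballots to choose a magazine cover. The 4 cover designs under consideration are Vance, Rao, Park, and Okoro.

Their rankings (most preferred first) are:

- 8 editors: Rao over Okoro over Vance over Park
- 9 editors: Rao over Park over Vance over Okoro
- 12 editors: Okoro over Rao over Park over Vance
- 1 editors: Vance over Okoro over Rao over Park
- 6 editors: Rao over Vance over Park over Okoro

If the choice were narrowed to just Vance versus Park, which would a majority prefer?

Ballots ranking Vance above Park: 8+1+6 = 15.
Ballots ranking Park above Vance: 9+12 = 21.
Park wins the head-to-head, 21–15.

Park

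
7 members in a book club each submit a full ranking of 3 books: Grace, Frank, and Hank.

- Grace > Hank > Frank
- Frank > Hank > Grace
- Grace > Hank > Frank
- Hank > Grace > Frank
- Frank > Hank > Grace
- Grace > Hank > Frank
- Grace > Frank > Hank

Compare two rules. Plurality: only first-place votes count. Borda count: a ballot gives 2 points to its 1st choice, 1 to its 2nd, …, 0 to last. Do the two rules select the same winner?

Yes

Plurality first-place counts: Grace 4, Frank 2, Hank 1 → Grace.
Borda totals: Grace 9, Frank 5, Hank 7 → Grace.
The two rules agree on Grace.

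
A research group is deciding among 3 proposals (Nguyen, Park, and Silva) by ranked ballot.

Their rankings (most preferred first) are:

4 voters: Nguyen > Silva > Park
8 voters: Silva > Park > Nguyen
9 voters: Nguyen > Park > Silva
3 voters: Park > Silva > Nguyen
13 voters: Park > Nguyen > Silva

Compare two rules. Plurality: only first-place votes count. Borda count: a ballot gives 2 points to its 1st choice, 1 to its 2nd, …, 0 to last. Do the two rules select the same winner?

Plurality first-place counts: Nguyen 13, Park 16, Silva 8 → Park.
Borda totals: Nguyen 39, Park 49, Silva 23 → Park.
The two rules agree on Park.

Yes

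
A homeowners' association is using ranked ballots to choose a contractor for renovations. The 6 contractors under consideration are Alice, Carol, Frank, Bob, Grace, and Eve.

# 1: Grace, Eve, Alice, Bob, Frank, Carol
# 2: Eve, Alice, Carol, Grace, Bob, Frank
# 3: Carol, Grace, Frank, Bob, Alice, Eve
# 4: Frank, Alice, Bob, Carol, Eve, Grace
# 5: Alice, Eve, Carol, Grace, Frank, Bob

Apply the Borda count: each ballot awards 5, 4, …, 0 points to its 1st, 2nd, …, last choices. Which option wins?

Borda scores:
  Alice: 3 + 4 + 1 + 4 + 5 = 17
  Carol: 0 + 3 + 5 + 2 + 3 = 13
  Frank: 1 + 0 + 3 + 5 + 1 = 10
  Bob: 2 + 1 + 2 + 3 + 0 = 8
  Grace: 5 + 2 + 4 + 0 + 2 = 13
  Eve: 4 + 5 + 0 + 1 + 4 = 14
Alice has the highest total.

Alice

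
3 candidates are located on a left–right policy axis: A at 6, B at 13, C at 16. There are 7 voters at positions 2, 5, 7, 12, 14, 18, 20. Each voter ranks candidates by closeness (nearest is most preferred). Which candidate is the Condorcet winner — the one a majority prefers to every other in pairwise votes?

B

With single-peaked preferences on a line, the Condorcet winner is the candidate closest to the median voter.
The median voter (position 12) is closest to B at 13.
Check: B vs C — voters closer to B: 5 of 7.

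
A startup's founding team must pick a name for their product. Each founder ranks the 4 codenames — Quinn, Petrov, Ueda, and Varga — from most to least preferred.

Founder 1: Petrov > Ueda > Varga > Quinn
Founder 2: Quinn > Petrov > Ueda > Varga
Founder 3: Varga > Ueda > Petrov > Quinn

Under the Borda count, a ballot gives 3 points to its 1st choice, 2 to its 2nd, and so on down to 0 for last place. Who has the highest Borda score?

Petrov

Borda scores:
  Quinn: 0 + 3 + 0 = 3
  Petrov: 3 + 2 + 1 = 6
  Ueda: 2 + 1 + 2 = 5
  Varga: 1 + 0 + 3 = 4
Petrov has the highest total.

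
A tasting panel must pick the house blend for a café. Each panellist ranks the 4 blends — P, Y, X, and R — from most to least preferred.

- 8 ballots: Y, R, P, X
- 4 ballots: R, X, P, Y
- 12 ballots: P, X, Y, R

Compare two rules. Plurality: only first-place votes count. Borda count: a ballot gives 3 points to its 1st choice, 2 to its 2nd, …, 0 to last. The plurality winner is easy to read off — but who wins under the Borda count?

P

Plurality first-place counts: P 12, Y 8, X 0, R 4 → P.
Borda totals: P 48, Y 36, X 32, R 28 → P.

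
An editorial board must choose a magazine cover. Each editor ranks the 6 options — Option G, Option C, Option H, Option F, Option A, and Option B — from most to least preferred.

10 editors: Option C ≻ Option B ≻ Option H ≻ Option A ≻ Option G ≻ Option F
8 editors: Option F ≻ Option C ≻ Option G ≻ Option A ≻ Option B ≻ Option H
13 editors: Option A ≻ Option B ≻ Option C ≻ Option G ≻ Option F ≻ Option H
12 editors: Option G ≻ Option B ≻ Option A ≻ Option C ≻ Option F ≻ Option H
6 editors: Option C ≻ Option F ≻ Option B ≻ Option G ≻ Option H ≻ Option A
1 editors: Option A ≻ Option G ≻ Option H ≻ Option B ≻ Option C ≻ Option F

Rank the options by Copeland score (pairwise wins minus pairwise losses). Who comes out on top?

Pairwise results:
  Option G vs Option C: Option C wins 37–13.
  Option G vs Option H: Option G wins 40–10.
  Option G vs Option F: Option G wins 36–14.
  Option G vs Option A: Option G wins 26–24.
  Option G vs Option B: Option B wins 29–21.
  Option C vs Option H: Option C wins 49–1.
  Option C vs Option F: Option C wins 42–8.
  Option C vs Option A: Option A wins 26–24.
  Option C vs Option B: Option B wins 26–24.
  Option H vs Option F: Option F wins 39–11.
  Option H vs Option A: Option A wins 34–16.
  Option H vs Option B: Option B wins 49–1.
  Option F vs Option A: Option A wins 36–14.
  Option F vs Option B: Option B wins 36–14.
  Option A vs Option B: Option B wins 28–22.
Copeland scores (wins − losses):
  Option G: 3 − 2 = 1
  Option C: 3 − 2 = 1
  Option H: 0 − 5 = -5
  Option F: 1 − 4 = -3
  Option A: 3 − 2 = 1
  Option B: 5 − 0 = 5
Option B has the best Copeland score.

Option B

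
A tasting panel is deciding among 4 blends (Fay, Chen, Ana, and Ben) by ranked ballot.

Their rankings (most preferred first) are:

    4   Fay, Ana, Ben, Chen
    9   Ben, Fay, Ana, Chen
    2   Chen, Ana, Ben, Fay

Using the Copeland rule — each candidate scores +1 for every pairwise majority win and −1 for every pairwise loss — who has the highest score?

Pairwise results:
  Fay vs Chen: Fay wins 13–2.
  Fay vs Ana: Fay wins 13–2.
  Fay vs Ben: Ben wins 11–4.
  Chen vs Ana: Ana wins 13–2.
  Chen vs Ben: Ben wins 13–2.
  Ana vs Ben: Ben wins 9–6.
Copeland scores (wins − losses):
  Fay: 2 − 1 = 1
  Chen: 0 − 3 = -3
  Ana: 1 − 2 = -1
  Ben: 3 − 0 = 3
Ben has the best Copeland score.

Ben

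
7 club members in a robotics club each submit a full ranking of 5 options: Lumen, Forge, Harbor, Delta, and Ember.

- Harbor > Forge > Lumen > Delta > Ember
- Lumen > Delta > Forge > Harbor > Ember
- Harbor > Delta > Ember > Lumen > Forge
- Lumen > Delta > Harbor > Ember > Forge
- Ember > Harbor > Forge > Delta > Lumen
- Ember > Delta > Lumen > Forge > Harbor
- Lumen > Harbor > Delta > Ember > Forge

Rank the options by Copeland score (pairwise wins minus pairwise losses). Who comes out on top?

Pairwise results:
  Lumen vs Forge: Lumen wins 5–2.
  Lumen vs Harbor: Lumen wins 4–3.
  Lumen vs Delta: Lumen wins 4–3.
  Lumen vs Ember: Lumen wins 4–3.
  Forge vs Harbor: Harbor wins 5–2.
  Forge vs Delta: Delta wins 5–2.
  Forge vs Ember: Ember wins 5–2.
  Harbor vs Delta: Harbor wins 4–3.
  Harbor vs Ember: Harbor wins 5–2.
  Delta vs Ember: Delta wins 5–2.
Copeland scores (wins − losses):
  Lumen: 4 − 0 = 4
  Forge: 0 − 4 = -4
  Harbor: 3 − 1 = 2
  Delta: 2 − 2 = 0
  Ember: 1 − 3 = -2
Lumen has the best Copeland score.

Lumen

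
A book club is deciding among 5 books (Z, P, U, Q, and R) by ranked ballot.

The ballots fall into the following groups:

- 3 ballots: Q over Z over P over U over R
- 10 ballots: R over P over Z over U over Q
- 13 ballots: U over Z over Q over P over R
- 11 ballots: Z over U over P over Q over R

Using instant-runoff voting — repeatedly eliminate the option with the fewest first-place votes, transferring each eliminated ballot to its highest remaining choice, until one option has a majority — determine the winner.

Round 1: U 13, Z 11, R 10, Q 3, P 0. P has the fewest and is eliminated.
Round 2: U 13, Z 11, R 10, Q 3. Q has the fewest and is eliminated.
Round 3: Z 14, U 13, R 10. R has the fewest and is eliminated.
Round 4: Z 24, U 13. Z has a majority.

Z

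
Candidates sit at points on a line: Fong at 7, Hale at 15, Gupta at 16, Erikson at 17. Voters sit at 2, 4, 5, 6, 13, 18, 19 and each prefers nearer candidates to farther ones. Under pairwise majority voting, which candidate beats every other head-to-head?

Fong

With single-peaked preferences on a line, the Condorcet winner is the candidate closest to the median voter.
The median voter (position 6) is closest to Fong at 7.
Check: Fong vs Erikson — voters closer to Fong: 4 of 7.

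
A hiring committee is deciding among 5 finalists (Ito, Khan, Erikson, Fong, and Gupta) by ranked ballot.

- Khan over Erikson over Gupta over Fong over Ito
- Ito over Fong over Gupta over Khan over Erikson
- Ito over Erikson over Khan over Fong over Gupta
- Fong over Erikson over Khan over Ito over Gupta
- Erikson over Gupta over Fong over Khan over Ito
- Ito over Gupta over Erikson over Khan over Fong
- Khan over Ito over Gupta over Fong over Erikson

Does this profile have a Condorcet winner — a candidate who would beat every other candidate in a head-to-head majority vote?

Head-to-head results (7 voters total):
Ito vs Khan: Khan wins 4–3.
Ito vs Erikson: Ito wins 4–3.
Ito vs Fong: Ito wins 4–3.
Ito vs Gupta: Ito wins 5–2.
Khan vs Erikson: Erikson wins 4–3.
Khan vs Fong: Khan wins 4–3.
Khan vs Gupta: Khan wins 4–3.
Erikson vs Fong: Erikson wins 4–3.
Erikson vs Gupta: Erikson wins 4–3.
Fong vs Gupta: Gupta wins 4–3.
No candidate beats all others: Ito beats Erikson beats Khan beats Ito, a majority cycle.

No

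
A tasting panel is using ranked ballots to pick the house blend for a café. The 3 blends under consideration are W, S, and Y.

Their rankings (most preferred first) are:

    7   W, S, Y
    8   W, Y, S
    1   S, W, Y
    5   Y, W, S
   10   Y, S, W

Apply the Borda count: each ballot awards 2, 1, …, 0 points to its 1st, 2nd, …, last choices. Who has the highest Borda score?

Borda scores:
  W: 7·2 + 8·2 + 1 + 5·1 + 10·0 = 36
  S: 7·1 + 8·0 + 2 + 5·0 + 10·1 = 19
  Y: 7·0 + 8·1 + 0 + 5·2 + 10·2 = 38
Y has the highest total.

Y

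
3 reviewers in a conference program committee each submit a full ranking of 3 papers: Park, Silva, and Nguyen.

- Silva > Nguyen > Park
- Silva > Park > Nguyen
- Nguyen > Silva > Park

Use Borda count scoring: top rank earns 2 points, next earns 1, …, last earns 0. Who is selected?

Borda scores:
  Park: 0 + 1 + 0 = 1
  Silva: 2 + 2 + 1 = 5
  Nguyen: 1 + 0 + 2 = 3
Silva has the highest total.

Silva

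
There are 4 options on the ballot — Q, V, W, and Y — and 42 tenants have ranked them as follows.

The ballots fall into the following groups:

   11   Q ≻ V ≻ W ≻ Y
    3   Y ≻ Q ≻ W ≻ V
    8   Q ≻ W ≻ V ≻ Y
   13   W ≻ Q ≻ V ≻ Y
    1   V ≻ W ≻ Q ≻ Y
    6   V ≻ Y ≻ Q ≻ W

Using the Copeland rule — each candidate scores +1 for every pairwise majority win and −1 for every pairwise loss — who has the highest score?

Pairwise results:
  Q vs V: Q wins 35–7.
  Q vs W: Q wins 28–14.
  Q vs Y: Q wins 33–9.
  V vs W: W wins 24–18.
  V vs Y: V wins 39–3.
  W vs Y: W wins 33–9.
Copeland scores (wins − losses):
  Q: 3 − 0 = 3
  V: 1 − 2 = -1
  W: 2 − 1 = 1
  Y: 0 − 3 = -3
Q has the best Copeland score.

Q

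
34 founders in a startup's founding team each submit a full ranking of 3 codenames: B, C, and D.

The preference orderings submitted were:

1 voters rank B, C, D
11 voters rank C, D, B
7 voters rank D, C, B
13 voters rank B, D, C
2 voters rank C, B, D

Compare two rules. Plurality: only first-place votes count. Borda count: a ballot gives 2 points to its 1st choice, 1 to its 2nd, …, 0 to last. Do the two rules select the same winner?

No

Plurality first-place counts: B 14, C 13, D 7 → B.
Borda totals: B 30, C 34, D 38 → D.
The two rules disagree: plurality picks B, Borda picks D.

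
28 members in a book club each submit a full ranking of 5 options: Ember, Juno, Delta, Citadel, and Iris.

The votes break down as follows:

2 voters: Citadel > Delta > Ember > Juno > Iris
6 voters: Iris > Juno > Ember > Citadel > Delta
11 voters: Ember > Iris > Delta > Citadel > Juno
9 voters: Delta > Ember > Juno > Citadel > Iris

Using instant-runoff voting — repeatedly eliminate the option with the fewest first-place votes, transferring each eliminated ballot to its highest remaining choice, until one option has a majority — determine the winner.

Round 1: Ember 11, Delta 9, Iris 6, Citadel 2, Juno 0. Juno has the fewest and is eliminated.
Round 2: Ember 11, Delta 9, Iris 6, Citadel 2. Citadel has the fewest and is eliminated.
Round 3: Ember 11, Delta 11, Iris 6. Iris has the fewest and is eliminated.
Round 4: Ember 17, Delta 11. Ember has a majority.

Ember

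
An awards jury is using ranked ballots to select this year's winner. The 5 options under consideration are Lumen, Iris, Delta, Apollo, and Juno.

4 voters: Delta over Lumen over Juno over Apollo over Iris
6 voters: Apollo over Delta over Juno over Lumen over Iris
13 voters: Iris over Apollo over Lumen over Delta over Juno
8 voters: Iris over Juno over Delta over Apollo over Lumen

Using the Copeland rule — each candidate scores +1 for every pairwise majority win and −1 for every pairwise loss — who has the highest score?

Pairwise results:
  Lumen vs Iris: Iris wins 21–10.
  Lumen vs Delta: Delta wins 18–13.
  Lumen vs Apollo: Apollo wins 27–4.
  Lumen vs Juno: Lumen wins 17–14.
  Iris vs Delta: Iris wins 21–10.
  Iris vs Apollo: Iris wins 21–10.
  Iris vs Juno: Iris wins 21–10.
  Delta vs Apollo: Apollo wins 19–12.
  Delta vs Juno: Delta wins 23–8.
  Apollo vs Juno: Apollo wins 19–12.
Copeland scores (wins − losses):
  Lumen: 1 − 3 = -2
  Iris: 4 − 0 = 4
  Delta: 2 − 2 = 0
  Apollo: 3 − 1 = 2
  Juno: 0 − 4 = -4
Iris has the best Copeland score.

Iris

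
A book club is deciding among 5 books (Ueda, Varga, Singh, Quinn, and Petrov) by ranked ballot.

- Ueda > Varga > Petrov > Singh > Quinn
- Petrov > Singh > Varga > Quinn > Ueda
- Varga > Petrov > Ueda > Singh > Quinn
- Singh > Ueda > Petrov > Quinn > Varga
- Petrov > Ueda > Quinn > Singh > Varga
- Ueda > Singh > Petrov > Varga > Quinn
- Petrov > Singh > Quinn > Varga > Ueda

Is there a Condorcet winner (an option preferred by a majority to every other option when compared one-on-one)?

Yes

Head-to-head results (7 voters total):
Ueda vs Varga: Ueda wins 4–3.
Ueda vs Singh: Ueda wins 4–3.
Ueda vs Quinn: Ueda wins 5–2.
Ueda vs Petrov: Petrov wins 4–3.
Varga vs Singh: Singh wins 5–2.
Varga vs Quinn: Varga wins 4–3.
Varga vs Petrov: Petrov wins 5–2.
Singh vs Quinn: Singh wins 6–1.
Singh vs Petrov: Petrov wins 5–2.
Quinn vs Petrov: Petrov wins 7–0.
Petrov beats each rival — Ueda (4–3), Varga (5–2), Singh (5–2), Quinn (7–0) — so Petrov is the Condorcet winner.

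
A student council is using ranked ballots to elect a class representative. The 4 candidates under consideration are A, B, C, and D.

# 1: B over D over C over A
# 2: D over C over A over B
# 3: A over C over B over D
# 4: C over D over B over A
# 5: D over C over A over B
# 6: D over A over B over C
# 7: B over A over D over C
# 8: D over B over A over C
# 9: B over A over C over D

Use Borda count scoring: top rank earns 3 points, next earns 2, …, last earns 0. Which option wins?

D

Borda scores:
  A: 0 + 1 + 3 + 0 + 1 + 2 + 2 + 1 + 2 = 12
  B: 3 + 0 + 1 + 1 + 0 + 1 + 3 + 2 + 3 = 14
  C: 1 + 2 + 2 + 3 + 2 + 0 + 0 + 0 + 1 = 11
  D: 2 + 3 + 0 + 2 + 3 + 3 + 1 + 3 + 0 = 17
D has the highest total.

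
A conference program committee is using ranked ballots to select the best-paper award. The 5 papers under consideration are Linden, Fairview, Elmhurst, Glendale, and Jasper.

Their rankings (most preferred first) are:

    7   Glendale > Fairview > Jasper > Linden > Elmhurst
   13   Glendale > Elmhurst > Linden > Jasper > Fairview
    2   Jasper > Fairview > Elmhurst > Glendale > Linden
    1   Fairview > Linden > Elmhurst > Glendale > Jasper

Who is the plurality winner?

First-place vote totals:
  Linden: 0
  Fairview: 1
  Elmhurst: 0
  Glendale: 20
  Jasper: 2
Glendale has the most first-place votes.

Glendale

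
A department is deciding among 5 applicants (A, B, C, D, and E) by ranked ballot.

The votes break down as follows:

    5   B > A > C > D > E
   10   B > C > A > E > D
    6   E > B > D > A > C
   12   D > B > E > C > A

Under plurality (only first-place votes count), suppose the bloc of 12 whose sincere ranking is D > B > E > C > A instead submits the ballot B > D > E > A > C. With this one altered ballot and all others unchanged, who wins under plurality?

B

First-place totals with the altered ballot: A 0, B 27, C 0, D 0, E 6.
The winner is unchanged: still B.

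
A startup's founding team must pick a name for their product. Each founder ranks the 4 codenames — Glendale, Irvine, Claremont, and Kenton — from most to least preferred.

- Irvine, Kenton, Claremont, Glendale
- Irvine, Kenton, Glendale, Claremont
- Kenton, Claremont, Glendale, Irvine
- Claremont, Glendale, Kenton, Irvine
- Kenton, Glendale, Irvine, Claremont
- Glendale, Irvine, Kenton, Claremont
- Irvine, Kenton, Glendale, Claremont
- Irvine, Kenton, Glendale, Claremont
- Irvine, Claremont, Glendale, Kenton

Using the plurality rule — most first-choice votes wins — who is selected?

Irvine

First-place vote totals:
  Glendale: 1
  Irvine: 5
  Claremont: 1
  Kenton: 2
Irvine has the most first-place votes.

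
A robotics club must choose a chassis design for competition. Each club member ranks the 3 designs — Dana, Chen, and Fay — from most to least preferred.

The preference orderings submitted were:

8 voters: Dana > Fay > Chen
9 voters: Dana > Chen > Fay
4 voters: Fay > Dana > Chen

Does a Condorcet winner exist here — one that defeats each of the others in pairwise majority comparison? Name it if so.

Dana

Head-to-head results (21 voters total):
Dana vs Chen: Dana wins 21–0.
Dana vs Fay: Dana wins 17–4.
Chen vs Fay: Fay wins 12–9.
Dana beats each rival — Chen (21–0), Fay (17–4) — so Dana is the Condorcet winner.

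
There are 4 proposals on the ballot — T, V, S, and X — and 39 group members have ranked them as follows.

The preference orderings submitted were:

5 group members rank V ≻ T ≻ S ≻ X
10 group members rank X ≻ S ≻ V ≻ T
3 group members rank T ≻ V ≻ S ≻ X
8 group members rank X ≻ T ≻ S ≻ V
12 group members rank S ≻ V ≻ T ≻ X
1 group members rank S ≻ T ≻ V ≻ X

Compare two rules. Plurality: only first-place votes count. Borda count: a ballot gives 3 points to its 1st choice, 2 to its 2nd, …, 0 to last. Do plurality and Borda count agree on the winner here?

Plurality first-place counts: T 3, V 5, S 13, X 18 → X.
Borda totals: T 49, V 56, S 75, X 54 → S.
The two rules disagree: plurality picks X, Borda picks S.

No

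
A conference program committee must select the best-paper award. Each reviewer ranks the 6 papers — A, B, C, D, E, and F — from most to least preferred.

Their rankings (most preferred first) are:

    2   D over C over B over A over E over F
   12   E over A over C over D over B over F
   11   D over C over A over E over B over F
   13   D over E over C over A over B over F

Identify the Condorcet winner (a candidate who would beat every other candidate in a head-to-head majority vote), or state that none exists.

D

Head-to-head results (38 voters total):
A vs B: A wins 36–2.
A vs C: C wins 26–12.
A vs D: D wins 26–12.
A vs E: E wins 25–13.
A vs F: A wins 38–0.
B vs C: C wins 38–0.
B vs D: D wins 38–0.
B vs E: E wins 36–2.
B vs F: B wins 38–0.
C vs D: D wins 26–12.
C vs E: E wins 25–13.
C vs F: C wins 38–0.
D vs E: D wins 26–12.
D vs F: D wins 38–0.
E vs F: E wins 38–0.
D beats each rival — A (26–12), B (38–0), C (26–12), E (26–12), F (38–0) — so D is the Condorcet winner.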